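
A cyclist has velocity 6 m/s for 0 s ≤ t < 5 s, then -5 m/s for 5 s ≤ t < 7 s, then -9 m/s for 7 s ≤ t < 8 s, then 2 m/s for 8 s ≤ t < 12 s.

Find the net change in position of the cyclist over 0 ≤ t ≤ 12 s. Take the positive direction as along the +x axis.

Displacement is the signed area under the v-t curve.
0–5 s: 6 × 5 = 30 m
5–7 s: -5 × 2 = -10 m
7–8 s: -9 × 1 = -9 m
8–12 s: 2 × 4 = 8 m
Net displacement = 19 m

19 m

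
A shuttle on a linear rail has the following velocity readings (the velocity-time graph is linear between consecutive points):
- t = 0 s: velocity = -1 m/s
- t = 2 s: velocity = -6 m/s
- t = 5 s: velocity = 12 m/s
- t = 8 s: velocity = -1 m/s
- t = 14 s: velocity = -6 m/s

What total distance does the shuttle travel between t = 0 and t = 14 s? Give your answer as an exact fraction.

Total distance travelled is ∫|v| dt — sum the magnitudes of each area piece.
0–2 s: |½(-1 + -6)(2)| = 7 m
2–5 s: v = 0 at t = 3 s; triangle areas 3 + 12 = 15 m
5–8 s: v = 0 at t = 101/13 s; triangle areas 216/13 + 3/26 = 435/26 m
8–14 s: |½(-1 + -6)(6)| = 21 m
Total distance = 1553/26 m

1553/26 m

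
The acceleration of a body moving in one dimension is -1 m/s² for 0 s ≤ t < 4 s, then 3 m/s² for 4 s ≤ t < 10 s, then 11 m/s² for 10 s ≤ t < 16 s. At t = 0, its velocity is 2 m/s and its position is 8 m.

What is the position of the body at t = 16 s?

On each constant-a segment, Δv = aΔt and Δx = v₀Δt + ½aΔt²; chain segment to segment.
0–4 s: v starts 2 m/s; Δx = 2·4 + ½·-1·4² = 0 m; v ends -2 m/s.
4–10 s: v starts -2 m/s; Δx = -2·6 + ½·3·6² = 42 m; v ends 16 m/s.
10–16 s: v starts 16 m/s; Δx = 16·6 + ½·11·6² = 294 m; v ends 82 m/s.
x(16) = 8 + Σ Δx = 344 m.

344 m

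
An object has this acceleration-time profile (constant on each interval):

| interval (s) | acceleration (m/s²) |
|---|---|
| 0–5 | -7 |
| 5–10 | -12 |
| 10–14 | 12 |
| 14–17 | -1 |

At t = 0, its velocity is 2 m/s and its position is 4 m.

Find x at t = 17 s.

On each constant-a segment, Δv = aΔt and Δx = v₀Δt + ½aΔt²; chain segment to segment.
0–5 s: v starts 2 m/s; Δx = 2·5 + ½·-7·5² = -77.5 m; v ends -33 m/s.
5–10 s: v starts -33 m/s; Δx = -33·5 + ½·-12·5² = -315 m; v ends -93 m/s.
10–14 s: v starts -93 m/s; Δx = -93·4 + ½·12·4² = -276 m; v ends -45 m/s.
14–17 s: v starts -45 m/s; Δx = -45·3 + ½·-1·3² = -139.5 m; v ends -48 m/s.
x(17) = 4 + Σ Δx = -804 m.

-804 m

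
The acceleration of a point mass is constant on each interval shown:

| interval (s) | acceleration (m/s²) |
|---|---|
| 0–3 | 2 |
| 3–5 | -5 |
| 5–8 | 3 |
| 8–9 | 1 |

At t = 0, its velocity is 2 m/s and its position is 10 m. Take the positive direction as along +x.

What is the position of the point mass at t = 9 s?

On each constant-a segment, Δv = aΔt and Δx = v₀Δt + ½aΔt²; chain segment to segment.
0–3 s: v starts 2 m/s; Δx = 2·3 + ½·2·3² = 15 m; v ends 8 m/s.
3–5 s: v starts 8 m/s; Δx = 8·2 + ½·-5·2² = 6 m; v ends -2 m/s.
5–8 s: v starts -2 m/s; Δx = -2·3 + ½·3·3² = 7.5 m; v ends 7 m/s.
8–9 s: v starts 7 m/s; Δx = 7·1 + ½·1·1² = 7.5 m; v ends 8 m/s.
x(9) = 10 + Σ Δx = 46 m.

46 m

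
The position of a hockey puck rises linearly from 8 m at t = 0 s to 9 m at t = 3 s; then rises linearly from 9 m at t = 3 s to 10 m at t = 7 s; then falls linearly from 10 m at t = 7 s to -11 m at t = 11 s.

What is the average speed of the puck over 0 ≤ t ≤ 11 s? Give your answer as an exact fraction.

Average speed = (total path length)/(elapsed time); on a piecewise-linear x-t graph the path length is Σ|Δx|.
0–3 s: |Δx| = |9 − 8| = 1 m
3–7 s: |Δx| = |10 − 9| = 1 m
7–11 s: |Δx| = |-11 − 10| = 21 m
Total path = 23 m; average speed = 23/11 = 23/11 m/s.

23/11 m/s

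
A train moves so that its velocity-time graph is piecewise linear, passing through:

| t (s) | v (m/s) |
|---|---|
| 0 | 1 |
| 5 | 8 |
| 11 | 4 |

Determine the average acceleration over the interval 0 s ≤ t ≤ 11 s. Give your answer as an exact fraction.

Average acceleration = Δv/Δt = (4 − 1)/(11 − 0) = 3/11 m/s².

3/11 m/s²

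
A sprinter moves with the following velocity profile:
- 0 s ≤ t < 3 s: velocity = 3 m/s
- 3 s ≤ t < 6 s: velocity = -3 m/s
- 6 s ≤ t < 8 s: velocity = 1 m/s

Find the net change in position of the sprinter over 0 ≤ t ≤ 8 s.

2 m

Net displacement equals the area under the velocity-time graph (areas below the axis count negative).
0–3 s: 3 × 3 = 9 m
3–6 s: -3 × 3 = -9 m
6–8 s: 1 × 2 = 2 m
Net displacement = 2 m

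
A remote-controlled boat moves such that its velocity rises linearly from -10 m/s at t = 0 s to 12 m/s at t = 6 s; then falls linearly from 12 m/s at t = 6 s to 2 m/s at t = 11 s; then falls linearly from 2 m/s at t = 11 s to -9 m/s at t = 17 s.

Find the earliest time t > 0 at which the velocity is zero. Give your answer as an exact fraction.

t = 30/11 s

v changes sign on 0–6 s (from -10 to 12); the graph is linear there, so v = 0 at t = 0 + (10)·(6 − 0)/(12 − -10) = 30/11 s.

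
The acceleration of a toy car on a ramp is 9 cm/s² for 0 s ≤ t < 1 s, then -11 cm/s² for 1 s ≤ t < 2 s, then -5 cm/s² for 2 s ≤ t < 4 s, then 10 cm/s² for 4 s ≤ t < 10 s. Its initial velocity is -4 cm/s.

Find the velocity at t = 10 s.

44 cm/s

Δv equals the area under the a-t graph; then v = v₀ + Δv.
0–1 s: 9 × 1 = 9 cm/s
1–2 s: -11 × 1 = -11 cm/s
2–4 s: -5 × 2 = -10 cm/s
4–10 s: 10 × 6 = 60 cm/s
Δv = 48 cm/s, so v(10) = -4 + (48) = 44 cm/s.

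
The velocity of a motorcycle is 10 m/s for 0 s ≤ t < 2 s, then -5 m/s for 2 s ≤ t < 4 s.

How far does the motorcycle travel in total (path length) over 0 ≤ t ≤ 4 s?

30 m

Distance (not displacement) is the total path length: add the absolute areas under v-t.
0–2 s: |10| × 2 = 20 m
2–4 s: |-5| × 2 = 10 m
Total distance = 30 m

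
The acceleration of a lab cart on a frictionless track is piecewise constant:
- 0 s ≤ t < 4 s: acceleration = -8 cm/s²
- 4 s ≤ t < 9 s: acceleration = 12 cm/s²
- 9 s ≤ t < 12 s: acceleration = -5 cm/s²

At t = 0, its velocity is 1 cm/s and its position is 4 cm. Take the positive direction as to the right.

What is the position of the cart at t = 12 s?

3.5 cm

On each constant-a segment, Δv = aΔt and Δx = v₀Δt + ½aΔt²; chain segment to segment.
0–4 s: v starts 1 cm/s; Δx = 1·4 + ½·-8·4² = -60 cm; v ends -31 cm/s.
4–9 s: v starts -31 cm/s; Δx = -31·5 + ½·12·5² = -5 cm; v ends 29 cm/s.
9–12 s: v starts 29 cm/s; Δx = 29·3 + ½·-5·3² = 64.5 cm; v ends 14 cm/s.
x(12) = 4 + Σ Δx = 3.5 cm.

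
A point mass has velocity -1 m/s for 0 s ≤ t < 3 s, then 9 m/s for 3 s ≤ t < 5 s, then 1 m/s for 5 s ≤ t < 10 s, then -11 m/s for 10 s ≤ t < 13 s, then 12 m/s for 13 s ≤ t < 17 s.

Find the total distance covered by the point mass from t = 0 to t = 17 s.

107 m

Distance (not displacement) is the total path length: add the absolute areas under v-t.
0–3 s: |-1| × 3 = 3 m
3–5 s: |9| × 2 = 18 m
5–10 s: |1| × 5 = 5 m
10–13 s: |-11| × 3 = 33 m
13–17 s: |12| × 4 = 48 m
Total distance = 107 m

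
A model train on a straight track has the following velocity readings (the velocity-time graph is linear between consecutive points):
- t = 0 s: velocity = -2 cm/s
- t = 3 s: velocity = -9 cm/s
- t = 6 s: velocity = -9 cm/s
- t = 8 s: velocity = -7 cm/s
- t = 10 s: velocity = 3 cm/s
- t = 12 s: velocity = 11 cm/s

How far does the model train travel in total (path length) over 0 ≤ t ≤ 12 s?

79.3 cm

Distance (not displacement) is the total path length: add the absolute areas under v-t.
0–3 s: |½(-2 + -9)(3)| = 16.5 cm
3–6 s: |-9| × 3 = 27 cm
6–8 s: |½(-9 + -7)(2)| = 16 cm
8–10 s: v = 0 at t = 9.4 s; triangle areas 4.9 + 0.9 = 5.8 cm
10–12 s: |½(3 + 11)(2)| = 14 cm
Total distance = 79.3 cm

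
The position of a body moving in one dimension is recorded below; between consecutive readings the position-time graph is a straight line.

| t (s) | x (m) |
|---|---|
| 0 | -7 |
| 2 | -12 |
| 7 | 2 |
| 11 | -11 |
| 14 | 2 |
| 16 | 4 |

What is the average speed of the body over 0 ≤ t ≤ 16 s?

2.9375 m/s

Average speed = (total path length)/(elapsed time); on a piecewise-linear x-t graph the path length is Σ|Δx|.
0–2 s: |Δx| = |-12 − -7| = 5 m
2–7 s: |Δx| = |2 − -12| = 14 m
7–11 s: |Δx| = |-11 − 2| = 13 m
11–14 s: |Δx| = |2 − -11| = 13 m
14–16 s: |Δx| = |4 − 2| = 2 m
Total path = 47 m; average speed = 47/16 = 2.9375 m/s.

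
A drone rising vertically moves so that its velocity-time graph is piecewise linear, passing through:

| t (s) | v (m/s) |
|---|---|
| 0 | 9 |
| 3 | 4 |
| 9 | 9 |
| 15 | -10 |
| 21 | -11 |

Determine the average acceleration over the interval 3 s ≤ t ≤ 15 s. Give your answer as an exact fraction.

Average acceleration = Δv/Δt = (-10 − 4)/(15 − 3) = -7/6 m/s².

-7/6 m/s²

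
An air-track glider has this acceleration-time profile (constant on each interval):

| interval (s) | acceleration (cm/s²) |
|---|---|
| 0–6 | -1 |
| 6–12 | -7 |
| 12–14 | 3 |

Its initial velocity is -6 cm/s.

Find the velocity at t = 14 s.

-48 cm/s

Δv equals the area under the a-t graph; then v = v₀ + Δv.
0–6 s: -1 × 6 = -6 cm/s
6–12 s: -7 × 6 = -42 cm/s
12–14 s: 3 × 2 = 6 cm/s
Δv = -42 cm/s, so v(14) = -6 + (-42) = -48 cm/s.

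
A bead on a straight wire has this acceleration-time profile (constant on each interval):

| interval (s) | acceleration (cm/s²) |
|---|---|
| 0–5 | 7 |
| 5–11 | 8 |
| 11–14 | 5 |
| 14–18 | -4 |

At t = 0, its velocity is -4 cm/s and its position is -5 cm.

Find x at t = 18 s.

On each constant-a segment, Δv = aΔt and Δx = v₀Δt + ½aΔt²; chain segment to segment.
0–5 s: v starts -4 cm/s; Δx = -4·5 + ½·7·5² = 67.5 cm; v ends 31 cm/s.
5–11 s: v starts 31 cm/s; Δx = 31·6 + ½·8·6² = 330 cm; v ends 79 cm/s.
11–14 s: v starts 79 cm/s; Δx = 79·3 + ½·5·3² = 259.5 cm; v ends 94 cm/s.
14–18 s: v starts 94 cm/s; Δx = 94·4 + ½·-4·4² = 344 cm; v ends 78 cm/s.
x(18) = -5 + Σ Δx = 996 cm.

996 cm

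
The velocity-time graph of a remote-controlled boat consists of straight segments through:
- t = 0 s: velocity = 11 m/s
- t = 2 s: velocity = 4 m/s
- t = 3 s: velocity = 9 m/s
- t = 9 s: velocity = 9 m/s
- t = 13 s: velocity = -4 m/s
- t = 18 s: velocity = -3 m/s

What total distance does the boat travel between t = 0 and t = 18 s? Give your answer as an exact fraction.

1403/13 m

Total distance travelled is ∫|v| dt — sum the magnitudes of each area piece.
0–2 s: |½(11 + 4)(2)| = 15 m
2–3 s: |½(4 + 9)(1)| = 6.5 m
3–9 s: |9| × 6 = 54 m
9–13 s: v = 0 at t = 153/13 s; triangle areas 162/13 + 32/13 = 194/13 m
13–18 s: |½(-4 + -3)(5)| = 17.5 m
Total distance = 1403/13 m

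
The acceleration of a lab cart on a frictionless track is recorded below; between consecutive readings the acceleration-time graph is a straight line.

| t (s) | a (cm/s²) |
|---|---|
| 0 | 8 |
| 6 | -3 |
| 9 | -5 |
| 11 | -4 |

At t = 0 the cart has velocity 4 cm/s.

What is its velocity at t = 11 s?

-2 cm/s

Δv equals the area under the a-t graph; then v = v₀ + Δv.
0–6 s: ½(8 + -3)(6) = 15 cm/s
6–9 s: ½(-3 + -5)(3) = -12 cm/s
9–11 s: ½(-5 + -4)(2) = -9 cm/s
Δv = -6 cm/s, so v(11) = 4 + (-6) = -2 cm/s.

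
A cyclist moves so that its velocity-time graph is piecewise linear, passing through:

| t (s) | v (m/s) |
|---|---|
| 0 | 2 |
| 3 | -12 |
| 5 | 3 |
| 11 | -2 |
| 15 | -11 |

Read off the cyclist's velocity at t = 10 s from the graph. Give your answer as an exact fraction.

On 5–11 s the graph is linear from 3 to -2 m/s: v(10) = 3 + (-2 − 3)·(10 − 5)/(11 − 5) = -7/6 m/s.

-7/6 m/s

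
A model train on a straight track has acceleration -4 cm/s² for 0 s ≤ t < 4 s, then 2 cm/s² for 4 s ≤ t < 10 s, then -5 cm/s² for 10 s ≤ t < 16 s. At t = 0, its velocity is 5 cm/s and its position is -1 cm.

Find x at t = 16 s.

-127 cm

On each constant-a segment, Δv = aΔt and Δx = v₀Δt + ½aΔt²; chain segment to segment.
0–4 s: v starts 5 cm/s; Δx = 5·4 + ½·-4·4² = -12 cm; v ends -11 cm/s.
4–10 s: v starts -11 cm/s; Δx = -11·6 + ½·2·6² = -30 cm; v ends 1 cm/s.
10–16 s: v starts 1 cm/s; Δx = 1·6 + ½·-5·6² = -84 cm; v ends -29 cm/s.
x(16) = -1 + Σ Δx = -127 cm.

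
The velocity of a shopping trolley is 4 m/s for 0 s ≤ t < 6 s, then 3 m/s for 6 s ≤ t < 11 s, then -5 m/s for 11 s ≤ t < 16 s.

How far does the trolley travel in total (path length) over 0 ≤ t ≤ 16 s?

64 m

Total distance travelled is ∫|v| dt — sum the magnitudes of each area piece.
0–6 s: |4| × 6 = 24 m
6–11 s: |3| × 5 = 15 m
11–16 s: |-5| × 5 = 25 m
Total distance = 64 m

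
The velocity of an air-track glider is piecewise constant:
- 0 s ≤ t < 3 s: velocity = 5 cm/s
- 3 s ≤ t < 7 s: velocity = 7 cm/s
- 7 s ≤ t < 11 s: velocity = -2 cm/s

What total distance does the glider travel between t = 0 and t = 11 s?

Distance (not displacement) is the total path length: add the absolute areas under v-t.
0–3 s: |5| × 3 = 15 cm
3–7 s: |7| × 4 = 28 cm
7–11 s: |-2| × 4 = 8 cm
Total distance = 51 cm

51 cm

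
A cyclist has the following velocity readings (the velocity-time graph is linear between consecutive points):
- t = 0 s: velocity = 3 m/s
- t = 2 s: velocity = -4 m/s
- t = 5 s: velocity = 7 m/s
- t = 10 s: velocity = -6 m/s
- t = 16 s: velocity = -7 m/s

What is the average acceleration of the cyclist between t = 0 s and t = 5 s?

Average acceleration = Δv/Δt = (7 − 3)/(5 − 0) = 0.8 m/s².

0.8 m/s²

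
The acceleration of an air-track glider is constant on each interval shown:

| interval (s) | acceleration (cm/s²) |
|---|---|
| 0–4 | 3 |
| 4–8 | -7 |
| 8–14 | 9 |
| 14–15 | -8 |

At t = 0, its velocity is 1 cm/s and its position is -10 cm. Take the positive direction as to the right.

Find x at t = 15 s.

On each constant-a segment, Δv = aΔt and Δx = v₀Δt + ½aΔt²; chain segment to segment.
0–4 s: v starts 1 cm/s; Δx = 1·4 + ½·3·4² = 28 cm; v ends 13 cm/s.
4–8 s: v starts 13 cm/s; Δx = 13·4 + ½·-7·4² = -4 cm; v ends -15 cm/s.
8–14 s: v starts -15 cm/s; Δx = -15·6 + ½·9·6² = 72 cm; v ends 39 cm/s.
14–15 s: v starts 39 cm/s; Δx = 39·1 + ½·-8·1² = 35 cm; v ends 31 cm/s.
x(15) = -10 + Σ Δx = 121 cm.

121 cm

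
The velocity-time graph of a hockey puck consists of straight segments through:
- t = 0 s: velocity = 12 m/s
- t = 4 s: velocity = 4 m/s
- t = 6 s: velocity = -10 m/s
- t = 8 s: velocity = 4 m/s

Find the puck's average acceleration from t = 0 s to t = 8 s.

-1 m/s²

Average acceleration = Δv/Δt = (4 − 12)/(8 − 0) = -1 m/s².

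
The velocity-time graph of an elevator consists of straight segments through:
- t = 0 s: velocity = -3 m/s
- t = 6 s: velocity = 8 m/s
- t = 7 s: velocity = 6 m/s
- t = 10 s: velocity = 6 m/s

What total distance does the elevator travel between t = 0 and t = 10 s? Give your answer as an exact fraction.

Distance (not displacement) is the total path length: add the absolute areas under v-t.
0–6 s: v = 0 at t = 18/11 s; triangle areas 27/11 + 192/11 = 219/11 m
6–7 s: |½(8 + 6)(1)| = 7 m
7–10 s: |6| × 3 = 18 m
Total distance = 494/11 m

494/11 m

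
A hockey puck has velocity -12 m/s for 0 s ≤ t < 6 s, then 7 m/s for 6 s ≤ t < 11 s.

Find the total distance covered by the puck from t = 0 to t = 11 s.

107 m

Distance (not displacement) is the total path length: add the absolute areas under v-t.
0–6 s: |-12| × 6 = 72 m
6–11 s: |7| × 5 = 35 m
Total distance = 107 m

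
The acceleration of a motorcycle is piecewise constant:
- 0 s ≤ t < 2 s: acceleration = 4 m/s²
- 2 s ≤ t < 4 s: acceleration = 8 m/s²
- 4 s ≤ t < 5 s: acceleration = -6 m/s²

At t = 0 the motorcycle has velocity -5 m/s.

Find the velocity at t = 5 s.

13 m/s

Δv equals the area under the a-t graph; then v = v₀ + Δv.
0–2 s: 4 × 2 = 8 m/s
2–4 s: 8 × 2 = 16 m/s
4–5 s: -6 × 1 = -6 m/s
Δv = 18 m/s, so v(5) = -5 + (18) = 13 m/s.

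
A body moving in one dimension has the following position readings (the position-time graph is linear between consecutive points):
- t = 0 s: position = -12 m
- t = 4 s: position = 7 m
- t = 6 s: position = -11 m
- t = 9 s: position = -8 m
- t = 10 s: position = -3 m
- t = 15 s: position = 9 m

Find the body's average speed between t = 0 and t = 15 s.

Average speed = (total path length)/(elapsed time); on a piecewise-linear x-t graph the path length is Σ|Δx|.
0–4 s: |Δx| = |7 − -12| = 19 m
4–6 s: |Δx| = |-11 − 7| = 18 m
6–9 s: |Δx| = |-8 − -11| = 3 m
9–10 s: |Δx| = |-3 − -8| = 5 m
10–15 s: |Δx| = |9 − -3| = 12 m
Total path = 57 m; average speed = 57/15 = 3.8 m/s.

3.8 m/s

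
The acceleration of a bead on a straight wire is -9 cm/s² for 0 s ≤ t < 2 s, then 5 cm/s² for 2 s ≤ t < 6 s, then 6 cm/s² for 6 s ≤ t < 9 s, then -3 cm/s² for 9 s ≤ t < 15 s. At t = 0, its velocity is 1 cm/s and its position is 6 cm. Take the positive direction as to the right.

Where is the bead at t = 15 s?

70 cm

On each constant-a segment, Δv = aΔt and Δx = v₀Δt + ½aΔt²; chain segment to segment.
0–2 s: v starts 1 cm/s; Δx = 1·2 + ½·-9·2² = -16 cm; v ends -17 cm/s.
2–6 s: v starts -17 cm/s; Δx = -17·4 + ½·5·4² = -28 cm; v ends 3 cm/s.
6–9 s: v starts 3 cm/s; Δx = 3·3 + ½·6·3² = 36 cm; v ends 21 cm/s.
9–15 s: v starts 21 cm/s; Δx = 21·6 + ½·-3·6² = 72 cm; v ends 3 cm/s.
x(15) = 6 + Σ Δx = 70 cm.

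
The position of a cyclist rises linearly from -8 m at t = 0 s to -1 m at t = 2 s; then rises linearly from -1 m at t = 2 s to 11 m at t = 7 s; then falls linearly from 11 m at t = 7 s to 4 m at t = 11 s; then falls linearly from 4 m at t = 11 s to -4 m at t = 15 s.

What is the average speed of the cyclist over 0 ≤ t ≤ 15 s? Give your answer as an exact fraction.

Average speed = (total path length)/(elapsed time); on a piecewise-linear x-t graph the path length is Σ|Δx|.
0–2 s: |Δx| = |-1 − -8| = 7 m
2–7 s: |Δx| = |11 − -1| = 12 m
7–11 s: |Δx| = |4 − 11| = 7 m
11–15 s: |Δx| = |-4 − 4| = 8 m
Total path = 34 m; average speed = 34/15 = 34/15 m/s.

34/15 m/s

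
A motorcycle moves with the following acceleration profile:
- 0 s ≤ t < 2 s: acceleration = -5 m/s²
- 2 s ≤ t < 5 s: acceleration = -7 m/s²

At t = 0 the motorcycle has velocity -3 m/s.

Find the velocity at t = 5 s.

Δv equals the area under the a-t graph; then v = v₀ + Δv.
0–2 s: -5 × 2 = -10 m/s
2–5 s: -7 × 3 = -21 m/s
Δv = -31 m/s, so v(5) = -3 + (-31) = -34 m/s.

-34 m/s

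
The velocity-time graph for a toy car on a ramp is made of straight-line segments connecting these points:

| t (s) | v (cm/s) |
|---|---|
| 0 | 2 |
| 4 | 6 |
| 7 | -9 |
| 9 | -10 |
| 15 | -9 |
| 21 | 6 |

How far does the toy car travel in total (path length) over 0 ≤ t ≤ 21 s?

127.1 cm

Distance (not displacement) is the total path length: add the absolute areas under v-t.
0–4 s: |½(2 + 6)(4)| = 16 cm
4–7 s: v = 0 at t = 5.2 s; triangle areas 3.6 + 8.1 = 11.7 cm
7–9 s: |½(-9 + -10)(2)| = 19 cm
9–15 s: |½(-10 + -9)(6)| = 57 cm
15–21 s: v = 0 at t = 18.6 s; triangle areas 16.2 + 7.2 = 23.4 cm
Total distance = 127.1 cm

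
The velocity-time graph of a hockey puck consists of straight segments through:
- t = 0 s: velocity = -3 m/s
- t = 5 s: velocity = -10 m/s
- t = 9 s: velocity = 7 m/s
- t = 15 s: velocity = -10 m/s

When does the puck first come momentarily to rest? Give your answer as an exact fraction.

v changes sign on 5–9 s (from -10 to 7); the graph is linear there, so v = 0 at t = 5 + (10)·(9 − 5)/(7 − -10) = 125/17 s.

t = 125/17 s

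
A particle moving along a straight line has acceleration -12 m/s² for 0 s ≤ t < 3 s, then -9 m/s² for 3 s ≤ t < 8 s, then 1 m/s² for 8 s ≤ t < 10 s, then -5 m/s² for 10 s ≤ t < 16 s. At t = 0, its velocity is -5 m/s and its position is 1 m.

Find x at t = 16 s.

On each constant-a segment, Δv = aΔt and Δx = v₀Δt + ½aΔt²; chain segment to segment.
0–3 s: v starts -5 m/s; Δx = -5·3 + ½·-12·3² = -69 m; v ends -41 m/s.
3–8 s: v starts -41 m/s; Δx = -41·5 + ½·-9·5² = -317.5 m; v ends -86 m/s.
8–10 s: v starts -86 m/s; Δx = -86·2 + ½·1·2² = -170 m; v ends -84 m/s.
10–16 s: v starts -84 m/s; Δx = -84·6 + ½·-5·6² = -594 m; v ends -114 m/s.
x(16) = 1 + Σ Δx = -1149.5 m.

-1149.5 m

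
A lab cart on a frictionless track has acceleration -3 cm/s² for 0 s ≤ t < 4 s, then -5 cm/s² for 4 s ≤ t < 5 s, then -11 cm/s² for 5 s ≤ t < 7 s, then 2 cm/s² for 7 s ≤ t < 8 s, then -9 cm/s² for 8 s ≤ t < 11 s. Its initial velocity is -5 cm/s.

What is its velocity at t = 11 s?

Δv equals the area under the a-t graph; then v = v₀ + Δv.
0–4 s: -3 × 4 = -12 cm/s
4–5 s: -5 × 1 = -5 cm/s
5–7 s: -11 × 2 = -22 cm/s
7–8 s: 2 × 1 = 2 cm/s
8–11 s: -9 × 3 = -27 cm/s
Δv = -64 cm/s, so v(11) = -5 + (-64) = -69 cm/s.

-69 cm/s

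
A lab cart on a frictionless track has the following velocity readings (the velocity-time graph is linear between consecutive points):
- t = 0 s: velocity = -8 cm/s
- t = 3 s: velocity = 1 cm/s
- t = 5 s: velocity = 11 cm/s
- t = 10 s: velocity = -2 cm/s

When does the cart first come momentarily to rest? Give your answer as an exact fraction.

v changes sign on 0–3 s (from -8 to 1); the graph is linear there, so v = 0 at t = 0 + (8)·(3 − 0)/(1 − -8) = 8/3 s.

t = 8/3 s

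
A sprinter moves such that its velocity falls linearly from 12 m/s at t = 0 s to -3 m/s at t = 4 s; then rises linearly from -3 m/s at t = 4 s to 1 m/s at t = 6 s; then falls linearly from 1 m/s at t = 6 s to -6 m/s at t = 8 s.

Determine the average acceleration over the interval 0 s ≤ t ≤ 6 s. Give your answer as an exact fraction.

Average acceleration = Δv/Δt = (1 − 12)/(6 − 0) = -11/6 m/s².

-11/6 m/s²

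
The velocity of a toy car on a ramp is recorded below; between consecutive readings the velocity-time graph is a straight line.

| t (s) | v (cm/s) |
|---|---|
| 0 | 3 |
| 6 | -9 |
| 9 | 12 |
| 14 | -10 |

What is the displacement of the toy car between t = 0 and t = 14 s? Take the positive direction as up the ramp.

Displacement is the signed area under the v-t curve.
0–6 s: ½(3 + -9)(6) = -18 cm
6–9 s: ½(-9 + 12)(3) = 4.5 cm
9–14 s: ½(12 + -10)(5) = 5 cm
Net displacement = -8.5 cm

-8.5 cm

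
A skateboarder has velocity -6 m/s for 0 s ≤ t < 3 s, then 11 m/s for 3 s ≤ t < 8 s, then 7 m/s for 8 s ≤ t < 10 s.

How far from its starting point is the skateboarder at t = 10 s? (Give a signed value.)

51 m

Net displacement equals the area under the velocity-time graph (areas below the axis count negative).
0–3 s: -6 × 3 = -18 m
3–8 s: 11 × 5 = 55 m
8–10 s: 7 × 2 = 14 m
Net displacement = 51 m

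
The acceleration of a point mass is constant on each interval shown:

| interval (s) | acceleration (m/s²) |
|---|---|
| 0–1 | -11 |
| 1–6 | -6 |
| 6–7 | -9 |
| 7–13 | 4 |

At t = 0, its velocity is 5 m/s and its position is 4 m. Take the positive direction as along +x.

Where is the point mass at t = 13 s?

On each constant-a segment, Δv = aΔt and Δx = v₀Δt + ½aΔt²; chain segment to segment.
0–1 s: v starts 5 m/s; Δx = 5·1 + ½·-11·1² = -0.5 m; v ends -6 m/s.
1–6 s: v starts -6 m/s; Δx = -6·5 + ½·-6·5² = -105 m; v ends -36 m/s.
6–7 s: v starts -36 m/s; Δx = -36·1 + ½·-9·1² = -40.5 m; v ends -45 m/s.
7–13 s: v starts -45 m/s; Δx = -45·6 + ½·4·6² = -198 m; v ends -21 m/s.
x(13) = 4 + Σ Δx = -340 m.

-340 m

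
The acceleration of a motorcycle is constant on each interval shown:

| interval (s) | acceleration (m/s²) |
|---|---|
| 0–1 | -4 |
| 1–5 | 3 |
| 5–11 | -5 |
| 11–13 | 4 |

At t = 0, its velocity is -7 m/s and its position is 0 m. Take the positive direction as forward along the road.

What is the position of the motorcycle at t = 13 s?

-163 m

On each constant-a segment, Δv = aΔt and Δx = v₀Δt + ½aΔt²; chain segment to segment.
0–1 s: v starts -7 m/s; Δx = -7·1 + ½·-4·1² = -9 m; v ends -11 m/s.
1–5 s: v starts -11 m/s; Δx = -11·4 + ½·3·4² = -20 m; v ends 1 m/s.
5–11 s: v starts 1 m/s; Δx = 1·6 + ½·-5·6² = -84 m; v ends -29 m/s.
11–13 s: v starts -29 m/s; Δx = -29·2 + ½·4·2² = -50 m; v ends -21 m/s.
x(13) = 0 + Σ Δx = -163 m.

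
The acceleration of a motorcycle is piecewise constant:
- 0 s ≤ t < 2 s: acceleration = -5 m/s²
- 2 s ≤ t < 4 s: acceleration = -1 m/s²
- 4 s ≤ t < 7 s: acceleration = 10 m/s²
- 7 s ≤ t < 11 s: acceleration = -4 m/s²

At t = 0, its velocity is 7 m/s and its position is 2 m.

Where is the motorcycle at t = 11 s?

On each constant-a segment, Δv = aΔt and Δx = v₀Δt + ½aΔt²; chain segment to segment.
0–2 s: v starts 7 m/s; Δx = 7·2 + ½·-5·2² = 4 m; v ends -3 m/s.
2–4 s: v starts -3 m/s; Δx = -3·2 + ½·-1·2² = -8 m; v ends -5 m/s.
4–7 s: v starts -5 m/s; Δx = -5·3 + ½·10·3² = 30 m; v ends 25 m/s.
7–11 s: v starts 25 m/s; Δx = 25·4 + ½·-4·4² = 68 m; v ends 9 m/s.
x(11) = 2 + Σ Δx = 96 m.

96 m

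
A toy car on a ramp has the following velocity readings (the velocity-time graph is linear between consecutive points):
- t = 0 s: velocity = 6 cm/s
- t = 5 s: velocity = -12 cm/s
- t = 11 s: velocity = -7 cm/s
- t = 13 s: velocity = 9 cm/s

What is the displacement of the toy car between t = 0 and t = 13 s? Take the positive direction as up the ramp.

-70 cm

Net displacement equals the area under the velocity-time graph (areas below the axis count negative).
0–5 s: ½(6 + -12)(5) = -15 cm
5–11 s: ½(-12 + -7)(6) = -57 cm
11–13 s: ½(-7 + 9)(2) = 2 cm
Net displacement = -70 cm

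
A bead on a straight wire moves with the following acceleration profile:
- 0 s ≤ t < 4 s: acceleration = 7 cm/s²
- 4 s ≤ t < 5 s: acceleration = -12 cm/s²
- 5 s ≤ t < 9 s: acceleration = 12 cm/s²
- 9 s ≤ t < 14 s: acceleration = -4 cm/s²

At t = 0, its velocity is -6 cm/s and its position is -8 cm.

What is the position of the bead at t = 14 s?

On each constant-a segment, Δv = aΔt and Δx = v₀Δt + ½aΔt²; chain segment to segment.
0–4 s: v starts -6 cm/s; Δx = -6·4 + ½·7·4² = 32 cm; v ends 22 cm/s.
4–5 s: v starts 22 cm/s; Δx = 22·1 + ½·-12·1² = 16 cm; v ends 10 cm/s.
5–9 s: v starts 10 cm/s; Δx = 10·4 + ½·12·4² = 136 cm; v ends 58 cm/s.
9–14 s: v starts 58 cm/s; Δx = 58·5 + ½·-4·5² = 240 cm; v ends 38 cm/s.
x(14) = -8 + Σ Δx = 416 cm.

416 cm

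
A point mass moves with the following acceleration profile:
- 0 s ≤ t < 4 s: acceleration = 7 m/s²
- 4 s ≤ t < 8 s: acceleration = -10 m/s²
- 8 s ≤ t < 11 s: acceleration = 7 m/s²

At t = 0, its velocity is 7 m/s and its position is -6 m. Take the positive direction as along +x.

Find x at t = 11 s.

On each constant-a segment, Δv = aΔt and Δx = v₀Δt + ½aΔt²; chain segment to segment.
0–4 s: v starts 7 m/s; Δx = 7·4 + ½·7·4² = 84 m; v ends 35 m/s.
4–8 s: v starts 35 m/s; Δx = 35·4 + ½·-10·4² = 60 m; v ends -5 m/s.
8–11 s: v starts -5 m/s; Δx = -5·3 + ½·7·3² = 16.5 m; v ends 16 m/s.
x(11) = -6 + Σ Δx = 154.5 m.

154.5 m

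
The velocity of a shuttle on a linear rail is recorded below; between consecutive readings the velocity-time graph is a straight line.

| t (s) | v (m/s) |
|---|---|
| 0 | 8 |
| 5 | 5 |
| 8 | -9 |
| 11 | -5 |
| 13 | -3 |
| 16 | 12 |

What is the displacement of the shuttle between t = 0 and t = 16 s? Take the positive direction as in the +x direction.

Net displacement equals the area under the velocity-time graph (areas below the axis count negative).
0–5 s: ½(8 + 5)(5) = 32.5 m
5–8 s: ½(5 + -9)(3) = -6 m
8–11 s: ½(-9 + -5)(3) = -21 m
11–13 s: ½(-5 + -3)(2) = -8 m
13–16 s: ½(-3 + 12)(3) = 13.5 m
Net displacement = 11 m

11 m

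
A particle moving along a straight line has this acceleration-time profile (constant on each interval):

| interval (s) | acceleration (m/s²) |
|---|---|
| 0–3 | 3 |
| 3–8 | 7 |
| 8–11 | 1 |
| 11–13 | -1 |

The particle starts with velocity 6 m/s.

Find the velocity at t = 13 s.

51 m/s

Δv equals the area under the a-t graph; then v = v₀ + Δv.
0–3 s: 3 × 3 = 9 m/s
3–8 s: 7 × 5 = 35 m/s
8–11 s: 1 × 3 = 3 m/s
11–13 s: -1 × 2 = -2 m/s
Δv = 45 m/s, so v(13) = 6 + (45) = 51 m/s.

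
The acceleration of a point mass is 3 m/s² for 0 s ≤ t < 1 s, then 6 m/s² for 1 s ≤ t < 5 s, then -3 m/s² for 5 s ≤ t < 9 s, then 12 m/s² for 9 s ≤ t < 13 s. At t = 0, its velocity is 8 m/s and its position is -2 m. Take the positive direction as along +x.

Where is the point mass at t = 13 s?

403.5 m

On each constant-a segment, Δv = aΔt and Δx = v₀Δt + ½aΔt²; chain segment to segment.
0–1 s: v starts 8 m/s; Δx = 8·1 + ½·3·1² = 9.5 m; v ends 11 m/s.
1–5 s: v starts 11 m/s; Δx = 11·4 + ½·6·4² = 92 m; v ends 35 m/s.
5–9 s: v starts 35 m/s; Δx = 35·4 + ½·-3·4² = 116 m; v ends 23 m/s.
9–13 s: v starts 23 m/s; Δx = 23·4 + ½·12·4² = 188 m; v ends 71 m/s.
x(13) = -2 + Σ Δx = 403.5 m.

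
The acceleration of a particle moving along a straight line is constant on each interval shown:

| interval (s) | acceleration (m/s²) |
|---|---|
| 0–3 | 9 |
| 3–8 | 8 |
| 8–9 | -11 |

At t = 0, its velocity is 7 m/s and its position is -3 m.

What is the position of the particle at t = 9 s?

397 m

On each constant-a segment, Δv = aΔt and Δx = v₀Δt + ½aΔt²; chain segment to segment.
0–3 s: v starts 7 m/s; Δx = 7·3 + ½·9·3² = 61.5 m; v ends 34 m/s.
3–8 s: v starts 34 m/s; Δx = 34·5 + ½·8·5² = 270 m; v ends 74 m/s.
8–9 s: v starts 74 m/s; Δx = 74·1 + ½·-11·1² = 68.5 m; v ends 63 m/s.
x(9) = -3 + Σ Δx = 397 m.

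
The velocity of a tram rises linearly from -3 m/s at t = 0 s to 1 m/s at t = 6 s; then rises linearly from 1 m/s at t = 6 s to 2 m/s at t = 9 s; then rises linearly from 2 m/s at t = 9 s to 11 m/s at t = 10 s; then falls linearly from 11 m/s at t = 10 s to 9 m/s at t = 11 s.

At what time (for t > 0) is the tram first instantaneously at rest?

v changes sign on 0–6 s (from -3 to 1); the graph is linear there, so v = 0 at t = 0 + (3)·(6 − 0)/(1 − -3) = 4.5 s.

t = 4.5 s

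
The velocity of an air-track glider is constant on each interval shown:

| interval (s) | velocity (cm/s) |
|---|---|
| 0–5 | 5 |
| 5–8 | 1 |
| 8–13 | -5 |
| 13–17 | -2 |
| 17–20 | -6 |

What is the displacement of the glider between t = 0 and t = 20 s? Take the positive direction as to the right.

-23 cm

Net displacement equals the area under the velocity-time graph (areas below the axis count negative).
0–5 s: 5 × 5 = 25 cm
5–8 s: 1 × 3 = 3 cm
8–13 s: -5 × 5 = -25 cm
13–17 s: -2 × 4 = -8 cm
17–20 s: -6 × 3 = -18 cm
Net displacement = -23 cm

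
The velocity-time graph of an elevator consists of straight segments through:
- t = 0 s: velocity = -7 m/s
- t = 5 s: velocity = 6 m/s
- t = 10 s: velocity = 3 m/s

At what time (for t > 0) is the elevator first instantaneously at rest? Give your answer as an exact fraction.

v changes sign on 0–5 s (from -7 to 6); the graph is linear there, so v = 0 at t = 0 + (7)·(5 − 0)/(6 − -7) = 35/13 s.

t = 35/13 s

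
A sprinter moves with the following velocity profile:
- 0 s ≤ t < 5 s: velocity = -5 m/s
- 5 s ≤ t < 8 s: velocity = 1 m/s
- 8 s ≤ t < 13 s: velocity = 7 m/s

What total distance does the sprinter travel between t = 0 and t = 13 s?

Distance (not displacement) is the total path length: add the absolute areas under v-t.
0–5 s: |-5| × 5 = 25 m
5–8 s: |1| × 3 = 3 m
8–13 s: |7| × 5 = 35 m
Total distance = 63 m

63 m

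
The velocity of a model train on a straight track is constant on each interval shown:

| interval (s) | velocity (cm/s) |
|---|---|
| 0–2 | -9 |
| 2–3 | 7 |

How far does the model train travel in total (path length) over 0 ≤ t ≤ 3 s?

25 cm

Distance (not displacement) is the total path length: add the absolute areas under v-t.
0–2 s: |-9| × 2 = 18 cm
2–3 s: |7| × 1 = 7 cm
Total distance = 25 cm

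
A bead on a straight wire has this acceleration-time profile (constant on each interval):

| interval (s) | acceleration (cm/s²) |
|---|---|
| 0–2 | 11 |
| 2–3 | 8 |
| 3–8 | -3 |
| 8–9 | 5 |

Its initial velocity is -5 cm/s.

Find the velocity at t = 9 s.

15 cm/s

Δv equals the area under the a-t graph; then v = v₀ + Δv.
0–2 s: 11 × 2 = 22 cm/s
2–3 s: 8 × 1 = 8 cm/s
3–8 s: -3 × 5 = -15 cm/s
8–9 s: 5 × 1 = 5 cm/s
Δv = 20 cm/s, so v(9) = -5 + (20) = 15 cm/s.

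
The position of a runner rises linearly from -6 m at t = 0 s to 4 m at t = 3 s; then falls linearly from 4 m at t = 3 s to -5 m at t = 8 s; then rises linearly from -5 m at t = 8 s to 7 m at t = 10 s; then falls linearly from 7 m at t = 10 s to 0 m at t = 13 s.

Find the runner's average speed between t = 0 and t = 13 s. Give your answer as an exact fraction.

Average speed = (total path length)/(elapsed time); on a piecewise-linear x-t graph the path length is Σ|Δx|.
0–3 s: |Δx| = |4 − -6| = 10 m
3–8 s: |Δx| = |-5 − 4| = 9 m
8–10 s: |Δx| = |7 − -5| = 12 m
10–13 s: |Δx| = |0 − 7| = 7 m
Total path = 38 m; average speed = 38/13 = 38/13 m/s.

38/13 m/s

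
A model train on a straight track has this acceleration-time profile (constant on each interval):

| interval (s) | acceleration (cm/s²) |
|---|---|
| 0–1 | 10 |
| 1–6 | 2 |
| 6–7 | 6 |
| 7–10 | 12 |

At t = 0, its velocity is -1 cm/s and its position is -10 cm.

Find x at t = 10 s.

On each constant-a segment, Δv = aΔt and Δx = v₀Δt + ½aΔt²; chain segment to segment.
0–1 s: v starts -1 cm/s; Δx = -1·1 + ½·10·1² = 4 cm; v ends 9 cm/s.
1–6 s: v starts 9 cm/s; Δx = 9·5 + ½·2·5² = 70 cm; v ends 19 cm/s.
6–7 s: v starts 19 cm/s; Δx = 19·1 + ½·6·1² = 22 cm; v ends 25 cm/s.
7–10 s: v starts 25 cm/s; Δx = 25·3 + ½·12·3² = 129 cm; v ends 61 cm/s.
x(10) = -10 + Σ Δx = 215 cm.

215 cm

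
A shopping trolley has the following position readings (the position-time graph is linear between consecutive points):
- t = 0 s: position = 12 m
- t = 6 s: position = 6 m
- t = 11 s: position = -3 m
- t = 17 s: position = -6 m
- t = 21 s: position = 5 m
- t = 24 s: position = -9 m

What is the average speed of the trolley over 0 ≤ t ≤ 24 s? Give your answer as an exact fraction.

43/24 m/s

Average speed = (total path length)/(elapsed time); on a piecewise-linear x-t graph the path length is Σ|Δx|.
0–6 s: |Δx| = |6 − 12| = 6 m
6–11 s: |Δx| = |-3 − 6| = 9 m
11–17 s: |Δx| = |-6 − -3| = 3 m
17–21 s: |Δx| = |5 − -6| = 11 m
21–24 s: |Δx| = |-9 − 5| = 14 m
Total path = 43 m; average speed = 43/24 = 43/24 m/s.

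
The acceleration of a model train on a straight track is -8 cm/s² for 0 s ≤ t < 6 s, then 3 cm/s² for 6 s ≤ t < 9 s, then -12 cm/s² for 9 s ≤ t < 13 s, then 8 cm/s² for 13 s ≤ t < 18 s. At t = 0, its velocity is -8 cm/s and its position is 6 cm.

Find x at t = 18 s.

On each constant-a segment, Δv = aΔt and Δx = v₀Δt + ½aΔt²; chain segment to segment.
0–6 s: v starts -8 cm/s; Δx = -8·6 + ½·-8·6² = -192 cm; v ends -56 cm/s.
6–9 s: v starts -56 cm/s; Δx = -56·3 + ½·3·3² = -154.5 cm; v ends -47 cm/s.
9–13 s: v starts -47 cm/s; Δx = -47·4 + ½·-12·4² = -284 cm; v ends -95 cm/s.
13–18 s: v starts -95 cm/s; Δx = -95·5 + ½·8·5² = -375 cm; v ends -55 cm/s.
x(18) = 6 + Σ Δx = -999.5 cm.

-999.5 cm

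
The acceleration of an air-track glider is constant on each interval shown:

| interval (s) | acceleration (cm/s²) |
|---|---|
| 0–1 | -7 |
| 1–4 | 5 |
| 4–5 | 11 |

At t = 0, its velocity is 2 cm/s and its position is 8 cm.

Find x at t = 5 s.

On each constant-a segment, Δv = aΔt and Δx = v₀Δt + ½aΔt²; chain segment to segment.
0–1 s: v starts 2 cm/s; Δx = 2·1 + ½·-7·1² = -1.5 cm; v ends -5 cm/s.
1–4 s: v starts -5 cm/s; Δx = -5·3 + ½·5·3² = 7.5 cm; v ends 10 cm/s.
4–5 s: v starts 10 cm/s; Δx = 10·1 + ½·11·1² = 15.5 cm; v ends 21 cm/s.
x(5) = 8 + Σ Δx = 29.5 cm.

29.5 cm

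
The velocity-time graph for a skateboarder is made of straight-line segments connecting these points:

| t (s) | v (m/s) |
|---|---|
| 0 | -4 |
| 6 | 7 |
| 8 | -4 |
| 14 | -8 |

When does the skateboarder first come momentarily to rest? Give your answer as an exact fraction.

t = 24/11 s

v changes sign on 0–6 s (from -4 to 7); the graph is linear there, so v = 0 at t = 0 + (4)·(6 − 0)/(7 − -4) = 24/11 s.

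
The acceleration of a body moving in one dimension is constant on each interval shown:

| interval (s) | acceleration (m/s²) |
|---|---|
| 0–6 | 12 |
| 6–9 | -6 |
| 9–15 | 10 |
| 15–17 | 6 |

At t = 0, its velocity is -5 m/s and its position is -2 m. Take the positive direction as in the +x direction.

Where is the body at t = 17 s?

1062 m

On each constant-a segment, Δv = aΔt and Δx = v₀Δt + ½aΔt²; chain segment to segment.
0–6 s: v starts -5 m/s; Δx = -5·6 + ½·12·6² = 186 m; v ends 67 m/s.
6–9 s: v starts 67 m/s; Δx = 67·3 + ½·-6·3² = 174 m; v ends 49 m/s.
9–15 s: v starts 49 m/s; Δx = 49·6 + ½·10·6² = 474 m; v ends 109 m/s.
15–17 s: v starts 109 m/s; Δx = 109·2 + ½·6·2² = 230 m; v ends 121 m/s.
x(17) = -2 + Σ Δx = 1062 m.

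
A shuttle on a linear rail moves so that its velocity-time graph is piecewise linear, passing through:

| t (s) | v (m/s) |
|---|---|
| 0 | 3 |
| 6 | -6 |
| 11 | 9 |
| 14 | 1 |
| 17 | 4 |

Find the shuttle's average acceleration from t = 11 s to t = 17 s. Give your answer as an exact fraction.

Average acceleration = Δv/Δt = (4 − 9)/(17 − 11) = -5/6 m/s².

-5/6 m/s²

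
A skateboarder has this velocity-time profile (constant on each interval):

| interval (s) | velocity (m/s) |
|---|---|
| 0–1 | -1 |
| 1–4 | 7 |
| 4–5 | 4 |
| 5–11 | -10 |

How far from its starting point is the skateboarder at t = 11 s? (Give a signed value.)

Displacement is the signed area under the v-t curve.
0–1 s: -1 × 1 = -1 m
1–4 s: 7 × 3 = 21 m
4–5 s: 4 × 1 = 4 m
5–11 s: -10 × 6 = -60 m
Net displacement = -36 m

-36 m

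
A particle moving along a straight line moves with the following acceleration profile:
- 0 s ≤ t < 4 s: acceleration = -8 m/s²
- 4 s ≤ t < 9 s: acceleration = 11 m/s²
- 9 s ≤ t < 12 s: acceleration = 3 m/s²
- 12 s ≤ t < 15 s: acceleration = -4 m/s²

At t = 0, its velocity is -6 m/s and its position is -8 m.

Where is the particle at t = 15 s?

On each constant-a segment, Δv = aΔt and Δx = v₀Δt + ½aΔt²; chain segment to segment.
0–4 s: v starts -6 m/s; Δx = -6·4 + ½·-8·4² = -88 m; v ends -38 m/s.
4–9 s: v starts -38 m/s; Δx = -38·5 + ½·11·5² = -52.5 m; v ends 17 m/s.
9–12 s: v starts 17 m/s; Δx = 17·3 + ½·3·3² = 64.5 m; v ends 26 m/s.
12–15 s: v starts 26 m/s; Δx = 26·3 + ½·-4·3² = 60 m; v ends 14 m/s.
x(15) = -8 + Σ Δx = -24 m.

-24 m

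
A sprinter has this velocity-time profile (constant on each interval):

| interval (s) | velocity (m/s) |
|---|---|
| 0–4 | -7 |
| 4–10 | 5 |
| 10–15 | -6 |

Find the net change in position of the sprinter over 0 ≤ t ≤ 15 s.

Net displacement equals the area under the velocity-time graph (areas below the axis count negative).
0–4 s: -7 × 4 = -28 m
4–10 s: 5 × 6 = 30 m
10–15 s: -6 × 5 = -30 m
Net displacement = -28 m

-28 m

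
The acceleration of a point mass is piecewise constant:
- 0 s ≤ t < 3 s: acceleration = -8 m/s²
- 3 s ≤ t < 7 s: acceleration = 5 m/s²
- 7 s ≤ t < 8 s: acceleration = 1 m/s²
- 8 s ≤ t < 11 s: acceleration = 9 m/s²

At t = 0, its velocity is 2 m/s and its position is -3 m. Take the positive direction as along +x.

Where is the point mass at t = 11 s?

-45 m

On each constant-a segment, Δv = aΔt and Δx = v₀Δt + ½aΔt²; chain segment to segment.
0–3 s: v starts 2 m/s; Δx = 2·3 + ½·-8·3² = -30 m; v ends -22 m/s.
3–7 s: v starts -22 m/s; Δx = -22·4 + ½·5·4² = -48 m; v ends -2 m/s.
7–8 s: v starts -2 m/s; Δx = -2·1 + ½·1·1² = -1.5 m; v ends -1 m/s.
8–11 s: v starts -1 m/s; Δx = -1·3 + ½·9·3² = 37.5 m; v ends 26 m/s.
x(11) = -3 + Σ Δx = -45 m.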